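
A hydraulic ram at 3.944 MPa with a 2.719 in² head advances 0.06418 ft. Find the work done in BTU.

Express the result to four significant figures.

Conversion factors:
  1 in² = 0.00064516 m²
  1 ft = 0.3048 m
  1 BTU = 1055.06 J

3.944 MPa → 3.944×10⁶ Pa
2.719 in² → 0.00175419 m²
F = P × A = 3.944×10⁶ × 0.00175419 = 6918.53 N
0.06418 ft → 0.0195621 m
W = F × d = 6918.53 × 0.0195621 = 135.341 J
In BTU: 135.341 / 1055.06 = 0.128278 BTU

0.1283 BTU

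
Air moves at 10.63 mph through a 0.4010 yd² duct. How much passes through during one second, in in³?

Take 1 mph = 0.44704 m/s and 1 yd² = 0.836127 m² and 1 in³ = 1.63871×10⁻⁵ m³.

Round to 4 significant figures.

10.63 mph × 0.44704 → 4.75204 m/s
0.4010 yd² × 0.836127 → 0.335287 m²
V = v × A × t = 4.75204 m/s × 0.335287 m² × 1 s = 1.5933 m³
1.5933 m³ ÷ (1.63871×10⁻⁵ m³/in³) = 97228.9 in³

9.723×10⁴ in³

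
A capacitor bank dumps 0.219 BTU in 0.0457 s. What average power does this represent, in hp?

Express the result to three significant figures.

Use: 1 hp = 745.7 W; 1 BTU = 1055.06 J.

0.219 BTU × 1055.06 = 231.058 J
P = E / t = 231.058 J / 0.0457 s = 5055.97 W
5055.97 W ÷ (745.7 W/hp) = 6.78017 hp

6.78 hp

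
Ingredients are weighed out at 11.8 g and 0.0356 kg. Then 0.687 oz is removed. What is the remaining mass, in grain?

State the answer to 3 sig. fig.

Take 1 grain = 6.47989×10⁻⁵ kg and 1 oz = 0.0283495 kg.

431 grain

11.8 g × 0.001 = 0.0118 kg
0.0356 kg (already kg)
0.687 oz × 0.0283495 = 0.0194761 kg
Net: 0.0118 + 0.0356 − 0.0194761 = 0.0279239 kg
In grain: 0.0279239 / 6.47989×10⁻⁵ = 430.932 grain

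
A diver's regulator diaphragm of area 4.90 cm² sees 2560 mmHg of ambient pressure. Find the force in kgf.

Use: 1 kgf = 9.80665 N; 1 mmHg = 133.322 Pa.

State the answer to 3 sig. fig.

17.1 kgf

2560 mmHg × 133.322 = 341304 Pa
4.90 cm² × 0.0001 = 4.9×10⁻⁴ m²
F = P × A = 341304 Pa × 4.9×10⁻⁴ m² = 167.239 N
167.239 N ÷ (9.80665 N/kgf) = 17.0536 kgf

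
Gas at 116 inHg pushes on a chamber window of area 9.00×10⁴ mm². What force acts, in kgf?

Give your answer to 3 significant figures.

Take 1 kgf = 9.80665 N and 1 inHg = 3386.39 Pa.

3610 kgf

116 inHg × 3386.39 = 392821 Pa
9.00×10⁴ mm² × 10⁻⁶ = 0.09 m²
F = P × A = 392821 Pa × 0.09 m² = 35353.9 N
35353.9 N ÷ (9.80665 N/kgf) = 3605.09 kgf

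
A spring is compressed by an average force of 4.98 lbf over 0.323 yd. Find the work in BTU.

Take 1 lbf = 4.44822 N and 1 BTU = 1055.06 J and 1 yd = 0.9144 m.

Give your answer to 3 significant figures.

0.00620 BTU

4.98 lbf × 4.44822 → 22.1521 N
0.323 yd × 0.9144 → 0.295351 m
W = F × d = 22.1521 N × 0.295351 m = 6.54264 J
6.54264 J ÷ (1055.06 J/BTU) = 0.0062012 BTU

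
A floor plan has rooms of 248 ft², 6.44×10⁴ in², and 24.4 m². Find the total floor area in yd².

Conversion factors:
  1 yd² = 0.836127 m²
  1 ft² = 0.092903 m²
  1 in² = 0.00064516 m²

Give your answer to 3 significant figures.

106 yd²

248 ft² × 0.092903 = 23.0399 m²
6.44×10⁴ in² × 0.00064516 = 41.5483 m²
24.4 m² (already m²)
Sum: 23.0399 + 41.5483 + 24.4 = 88.9882 m²
In yd²: 88.9882 / 0.836127 = 106.429 yd²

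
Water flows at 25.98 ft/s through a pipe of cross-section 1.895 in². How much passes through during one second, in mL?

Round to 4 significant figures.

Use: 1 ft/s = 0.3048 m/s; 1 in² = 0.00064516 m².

25.98 ft/s × 0.3048 = 7.9187 m/s
1.895 in² × 0.00064516 = 0.00122258 m²
V = v × A × t = 7.9187 m/s × 0.00122258 m² × 1 s = 0.00968124 m³
0.00968124 m³ ÷ (10⁻⁶ m³/mL) = 9681.24 mL

9681 mL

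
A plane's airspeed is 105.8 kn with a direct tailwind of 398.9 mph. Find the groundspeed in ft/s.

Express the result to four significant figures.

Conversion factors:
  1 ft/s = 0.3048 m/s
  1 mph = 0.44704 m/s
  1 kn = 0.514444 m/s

763.6 ft/s

105.8 kn × 0.514444 → 54.4282 m/s
398.9 mph × 0.44704 → 178.324 m/s
Total: 54.4282 + 178.324 = 232.752 m/s
In ft/s: 232.752 / 0.3048 = 763.622 ft/s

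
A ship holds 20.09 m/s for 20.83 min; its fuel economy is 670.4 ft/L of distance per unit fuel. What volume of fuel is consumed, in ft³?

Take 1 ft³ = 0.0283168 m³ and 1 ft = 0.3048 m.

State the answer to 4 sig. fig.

20.83 min → 1249.8 s
d = v × t = 20.09 × 1249.8 = 25108.5 m
670.4 ft/L → 204338 m/m³
V = d / (distance per unit fuel) = 25108.5 / 204338 = 0.122877 m³
In ft³: 0.122877 / 0.0283168 = 4.33937 ft³

4.339 ft³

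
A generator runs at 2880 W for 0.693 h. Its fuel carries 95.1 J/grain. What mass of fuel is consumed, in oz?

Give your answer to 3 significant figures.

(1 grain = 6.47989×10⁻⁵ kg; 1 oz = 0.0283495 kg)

173 oz

0.693 h → 2494.8 s
E = P × t = 2880 × 2494.8 = 7.18502×10⁶ J
95.1 J/grain → 1.46762×10⁶ J/kg
m = E / e_s = 7.18502×10⁶ / 1.46762×10⁶ = 4.8957 kg
In oz: 4.8957 / 0.0283495 = 172.691 oz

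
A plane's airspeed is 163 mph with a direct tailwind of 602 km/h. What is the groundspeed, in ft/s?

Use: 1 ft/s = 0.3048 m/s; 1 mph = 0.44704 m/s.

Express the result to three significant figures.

163 mph × 0.44704 = 72.8675 m/s
602 km/h × (1/3.6) = 167.222 m/s
Combined: 72.8675 + 167.222 = 240.09 m/s
In ft/s: 240.09 / 0.3048 = 787.697 ft/s

788 ft/s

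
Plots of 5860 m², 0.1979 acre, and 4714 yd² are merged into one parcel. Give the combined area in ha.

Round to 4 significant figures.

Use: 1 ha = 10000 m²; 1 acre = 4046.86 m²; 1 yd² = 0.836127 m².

5860 m² (already m²)
0.1979 acre × 4046.86 → 800.874 m²
4714 yd² × 0.836127 → 3941.5 m²
Combined: 5860 + 800.874 + 3941.5 = 10602.4 m²
In ha: 10602.4 / 10000 = 1.06024 ha

1.060 ha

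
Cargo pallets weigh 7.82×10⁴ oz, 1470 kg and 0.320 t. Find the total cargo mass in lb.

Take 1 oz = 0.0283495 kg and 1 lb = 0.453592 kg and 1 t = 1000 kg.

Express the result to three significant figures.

7.82×10⁴ oz × 0.0283495 = 2216.93 kg
1470 kg (already kg)
0.320 t × 1000 = 320 kg
Sum: 2216.93 + 1470 + 320 = 4006.93 kg
In lb: 4006.93 / 0.453592 = 8833.78 lb

8830 lb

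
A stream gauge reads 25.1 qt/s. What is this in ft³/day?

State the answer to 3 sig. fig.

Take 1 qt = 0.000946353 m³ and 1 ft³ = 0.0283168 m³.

7.25×10⁴ ft³/day

25.1 qt/s × 0.000946353 m³/qt = 0.0237535 m³/s
0.0237535 m³/s ÷ 0.0283168 m³/ft³ × 86400 s/day = 72476.5 ft³/day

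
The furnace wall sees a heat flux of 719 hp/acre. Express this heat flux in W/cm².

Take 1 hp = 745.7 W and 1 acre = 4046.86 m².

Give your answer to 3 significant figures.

0.0132 W/cm²

719 hp/acre × 745.7 W/hp ÷ 4046.86 m²/acre = 132.487 W/m²
132.487 W/m² × 0.0001 m²/cm² = 0.0132487 W/cm²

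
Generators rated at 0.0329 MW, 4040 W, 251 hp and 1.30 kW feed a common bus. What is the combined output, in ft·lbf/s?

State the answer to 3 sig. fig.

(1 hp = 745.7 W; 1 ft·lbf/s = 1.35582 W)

0.0329 MW × 1000000 = 32900 W
4040 W (already W)
251 hp × 745.7 = 187171 W
1.30 kW × 1000 = 1300 W
Combined: 32900 + 4040 + 187171 + 1300 = 225411 W
In ft·lbf/s: 225411 / 1.35582 = 166254 ft·lbf/s

1.66×10⁵ ft·lbf/s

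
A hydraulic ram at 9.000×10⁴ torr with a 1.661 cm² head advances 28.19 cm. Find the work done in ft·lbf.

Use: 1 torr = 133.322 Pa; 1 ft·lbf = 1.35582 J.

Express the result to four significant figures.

414.4 ft·lbf

9.000×10⁴ torr → 1.1999×10⁷ Pa
1.661 cm² → 1.661×10⁻⁴ m²
F = P × A = 1.1999×10⁷ × 1.661×10⁻⁴ = 1993.03 N
28.19 cm → 0.2819 m
W = F × d = 1993.03 × 0.2819 = 561.835 J
In ft·lbf: 561.835 / 1.35582 = 414.388 ft·lbf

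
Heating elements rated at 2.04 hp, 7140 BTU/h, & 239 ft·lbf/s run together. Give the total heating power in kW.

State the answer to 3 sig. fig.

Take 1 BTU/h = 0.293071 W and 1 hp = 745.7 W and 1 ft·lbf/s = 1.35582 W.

2.04 hp × 745.7 = 1521.23 W
7140 BTU/h × 0.293071 = 2092.53 W
239 ft·lbf/s × 1.35582 = 324.041 W
Sum: 1521.23 + 2092.53 + 324.041 = 3937.8 W
In kW: 3937.8 / 1000 = 3.9378 kW

3.94 kW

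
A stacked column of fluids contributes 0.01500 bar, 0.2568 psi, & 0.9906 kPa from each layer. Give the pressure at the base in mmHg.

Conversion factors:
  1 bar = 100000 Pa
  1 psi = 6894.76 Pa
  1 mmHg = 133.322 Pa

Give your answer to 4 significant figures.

0.01500 bar × 100000 → 1500 Pa
0.2568 psi × 6894.76 → 1770.57 Pa
0.9906 kPa × 1000 → 990.6 Pa
Sum: 1500 + 1770.57 + 990.6 = 4261.17 Pa
In mmHg: 4261.17 / 133.322 = 31.9615 mmHg

31.96 mmHg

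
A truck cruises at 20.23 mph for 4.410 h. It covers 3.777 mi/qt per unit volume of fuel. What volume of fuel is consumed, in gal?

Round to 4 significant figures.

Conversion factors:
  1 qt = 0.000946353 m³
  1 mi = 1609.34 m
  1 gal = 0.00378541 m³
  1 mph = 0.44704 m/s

5.905 gal

20.23 mph → 9.04362 m/s
4.410 h → 15876 s
d = v × t = 9.04362 × 15876 = 143577 m
3.777 mi/qt → 6.42305×10⁶ m/m³
V = d / (distance per unit fuel) = 143577 / 6.42305×10⁶ = 0.0223534 m³
In gal: 0.0223534 / 0.00378541 = 5.90515 gal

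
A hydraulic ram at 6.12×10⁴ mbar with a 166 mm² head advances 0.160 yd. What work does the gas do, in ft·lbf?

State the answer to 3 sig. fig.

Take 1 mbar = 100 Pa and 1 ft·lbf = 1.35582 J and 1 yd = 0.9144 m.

6.12×10⁴ mbar → 6.12×10⁶ Pa
166 mm² → 1.66×10⁻⁴ m²
F = P × A = 6.12×10⁶ × 1.66×10⁻⁴ = 1015.92 N
0.160 yd → 0.146304 m
W = F × d = 1015.92 × 0.146304 = 148.633 J
In ft·lbf: 148.633 / 1.35582 = 109.626 ft·lbf

110 ft·lbf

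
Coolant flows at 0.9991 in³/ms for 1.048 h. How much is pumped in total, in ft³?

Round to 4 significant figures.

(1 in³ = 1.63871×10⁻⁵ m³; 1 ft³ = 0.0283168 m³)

0.9991 in³/ms → 0.0163724 m³/s
1.048 h → 3772.8 s
V = Q × t = 0.0163724 × 3772.8 = 61.7698 m³
In ft³: 61.7698 / 0.0283168 = 2181.38 ft³

2181 ft³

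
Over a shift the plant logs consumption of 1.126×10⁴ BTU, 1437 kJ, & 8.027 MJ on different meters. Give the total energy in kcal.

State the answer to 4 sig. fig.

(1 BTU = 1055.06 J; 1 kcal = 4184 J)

1.126×10⁴ BTU × 1055.06 → 1.188×10⁷ J
1437 kJ × 1000 → 1.437×10⁶ J
8.027 MJ × 1000000 → 8.027×10⁶ J
Combined: 1.188×10⁷ + 1.437×10⁶ + 8.027×10⁶ = 2.1344×10⁷ J
In kcal: 2.1344×10⁷ / 4184 = 5101.34 kcal

5101 kcal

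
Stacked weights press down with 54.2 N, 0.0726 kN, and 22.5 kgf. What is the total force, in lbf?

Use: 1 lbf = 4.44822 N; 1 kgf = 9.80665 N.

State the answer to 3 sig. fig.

78.1 lbf

54.2 N (already N)
0.0726 kN × 1000 = 72.6 N
22.5 kgf × 9.80665 = 220.65 N
Total: 54.2 + 72.6 + 220.65 = 347.45 N
In lbf: 347.45 / 4.44822 = 78.1099 lbf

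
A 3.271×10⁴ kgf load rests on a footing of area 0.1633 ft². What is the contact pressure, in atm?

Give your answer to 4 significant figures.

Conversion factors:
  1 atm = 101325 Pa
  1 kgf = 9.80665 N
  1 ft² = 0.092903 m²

3.271×10⁴ kgf × 9.80665 = 320776 N
0.1633 ft² × 0.092903 = 0.0151711 m²
P = F / A = 320776 N / 0.0151711 m² = 2.11439×10⁷ Pa
2.11439×10⁷ Pa ÷ (101325 Pa/atm) = 208.674 atm

208.7 atm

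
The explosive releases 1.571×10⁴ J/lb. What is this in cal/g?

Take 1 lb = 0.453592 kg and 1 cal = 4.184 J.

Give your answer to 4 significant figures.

1.571×10⁴ J/lb ÷ 0.453592 kg/lb = 34634.6 J/kg
34634.6 J/kg ÷ 4.184 J/cal × 0.001 kg/g = 8.27787 cal/g

8.278 cal/g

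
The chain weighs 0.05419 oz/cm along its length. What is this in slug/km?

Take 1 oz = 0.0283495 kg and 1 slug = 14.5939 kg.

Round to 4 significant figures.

0.05419 oz/cm × 0.0283495 kg/oz ÷ 0.01 m/cm = 0.153626 kg/m
0.153626 kg/m ÷ 14.5939 kg/slug × 1000 m/km = 10.5267 slug/km

10.53 slug/km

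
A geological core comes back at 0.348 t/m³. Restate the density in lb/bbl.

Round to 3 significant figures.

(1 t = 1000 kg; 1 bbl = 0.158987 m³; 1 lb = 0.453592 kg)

122 lb/bbl

0.348 t/m³ × 1000 kg/t = 348 kg/m³
348 kg/m³ ÷ 0.453592 kg/lb × 0.158987 m³/bbl = 121.976 lb/bbl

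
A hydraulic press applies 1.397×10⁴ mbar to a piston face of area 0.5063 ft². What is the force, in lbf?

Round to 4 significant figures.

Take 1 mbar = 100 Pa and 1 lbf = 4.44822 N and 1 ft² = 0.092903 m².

1.477×10⁴ lbf

1.397×10⁴ mbar × 100 → 1.397×10⁶ Pa
0.5063 ft² × 0.092903 → 0.0470368 m²
F = P × A = 1.397×10⁶ Pa × 0.0470368 m² = 65710.4 N
65710.4 N ÷ (4.44822 N/lbf) = 14772.3 lbf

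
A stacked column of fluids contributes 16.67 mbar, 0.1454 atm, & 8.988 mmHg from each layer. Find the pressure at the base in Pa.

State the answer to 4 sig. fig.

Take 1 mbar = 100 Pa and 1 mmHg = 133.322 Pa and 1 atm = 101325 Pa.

1.760×10⁴ Pa

16.67 mbar × 100 = 1667 Pa
0.1454 atm × 101325 = 14732.7 Pa
8.988 mmHg × 133.322 = 1198.3 Pa
Sum: 1667 + 14732.7 + 1198.3 = 17598 Pa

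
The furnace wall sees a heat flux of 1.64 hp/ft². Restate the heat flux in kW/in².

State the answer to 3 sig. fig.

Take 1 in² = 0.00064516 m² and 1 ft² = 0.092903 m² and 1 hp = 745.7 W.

0.00849 kW/in²

1.64 hp/ft² × 745.7 W/hp ÷ 0.092903 m²/ft² = 13163.7 W/m²
13163.7 W/m² ÷ 1000 W/kW × 0.00064516 m²/in² = 0.00849269 kW/in²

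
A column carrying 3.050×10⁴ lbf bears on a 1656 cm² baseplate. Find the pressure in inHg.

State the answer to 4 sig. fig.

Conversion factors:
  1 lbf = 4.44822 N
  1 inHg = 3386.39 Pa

241.9 inHg

3.050×10⁴ lbf × 4.44822 = 135671 N
1656 cm² × 0.0001 = 0.1656 m²
P = F / A = 135671 N / 0.1656 m² = 819269 Pa
819269 Pa ÷ (3386.39 Pa/inHg) = 241.93 inHg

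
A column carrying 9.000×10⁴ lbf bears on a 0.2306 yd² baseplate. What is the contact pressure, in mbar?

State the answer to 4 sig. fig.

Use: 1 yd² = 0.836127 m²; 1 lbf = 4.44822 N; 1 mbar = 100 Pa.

2.076×10⁴ mbar

9.000×10⁴ lbf × 4.44822 = 400340 N
0.2306 yd² × 0.836127 = 0.192811 m²
P = F / A = 400340 N / 0.192811 m² = 2.07633×10⁶ Pa
2.07633×10⁶ Pa ÷ (100 Pa/mbar) = 20763.3 mbar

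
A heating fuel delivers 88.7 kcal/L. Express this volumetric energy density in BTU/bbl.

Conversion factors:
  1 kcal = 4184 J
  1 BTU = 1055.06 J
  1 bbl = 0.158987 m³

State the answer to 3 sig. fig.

88.7 kcal/L × 4184 J/kcal ÷ 0.001 m³/L = 3.71121×10⁸ J/m³
3.71121×10⁸ J/m³ ÷ 1055.06 J/BTU × 0.158987 m³/bbl = 55924.2 BTU/bbl

5.59×10⁴ BTU/bbl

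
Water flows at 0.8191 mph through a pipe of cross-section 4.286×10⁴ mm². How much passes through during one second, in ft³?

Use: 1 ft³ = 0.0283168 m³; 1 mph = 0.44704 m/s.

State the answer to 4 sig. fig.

0.8191 mph × 0.44704 = 0.36617 m/s
4.286×10⁴ mm² × 10⁻⁶ = 0.04286 m²
V = v × A × t = 0.36617 m/s × 0.04286 m² × 1 s = 0.015694 m³
0.015694 m³ ÷ (0.0283168 m³/ft³) = 0.554229 ft³

0.5542 ft³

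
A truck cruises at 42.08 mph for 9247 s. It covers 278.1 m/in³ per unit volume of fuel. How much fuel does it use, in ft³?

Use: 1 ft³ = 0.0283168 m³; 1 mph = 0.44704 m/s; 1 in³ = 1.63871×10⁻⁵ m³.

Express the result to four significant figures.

42.08 mph → 18.8114 m/s
d = v × t = 18.8114 × 9247 = 173949 m
278.1 m/in³ → 1.69707×10⁷ m/m³
V = d / (distance per unit fuel) = 173949 / 1.69707×10⁷ = 0.01025 m³
In ft³: 0.01025 / 0.0283168 = 0.361976 ft³

0.3620 ft³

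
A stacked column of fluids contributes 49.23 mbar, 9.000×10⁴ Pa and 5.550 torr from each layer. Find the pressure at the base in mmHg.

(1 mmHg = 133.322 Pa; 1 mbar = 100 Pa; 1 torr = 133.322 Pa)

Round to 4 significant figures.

49.23 mbar × 100 = 4923 Pa
9.000×10⁴ Pa (already Pa)
5.550 torr × 133.322 = 739.937 Pa
Total: 4923 + 90000 + 739.937 = 95662.9 Pa
In mmHg: 95662.9 / 133.322 = 717.533 mmHg

717.5 mmHg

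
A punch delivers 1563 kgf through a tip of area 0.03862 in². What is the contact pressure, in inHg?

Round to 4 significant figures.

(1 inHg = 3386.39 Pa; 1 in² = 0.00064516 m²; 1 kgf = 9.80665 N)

1.817×10⁵ inHg

1563 kgf × 9.80665 = 15327.8 N
0.03862 in² × 0.00064516 = 2.49161×10⁻⁵ m²
P = F / A = 15327.8 N / 2.49161×10⁻⁵ m² = 6.15177×10⁸ Pa
6.15177×10⁸ Pa ÷ (3386.39 Pa/inHg) = 181662 inHg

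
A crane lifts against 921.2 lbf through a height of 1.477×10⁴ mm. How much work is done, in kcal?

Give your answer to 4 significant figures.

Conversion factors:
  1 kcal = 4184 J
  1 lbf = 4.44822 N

14.47 kcal

921.2 lbf × 4.44822 → 4097.7 N
1.477×10⁴ mm × 0.001 → 14.77 m
W = F × d = 4097.7 N × 14.77 m = 60523 J
60523 J ÷ (4184 J/kcal) = 14.4653 kcal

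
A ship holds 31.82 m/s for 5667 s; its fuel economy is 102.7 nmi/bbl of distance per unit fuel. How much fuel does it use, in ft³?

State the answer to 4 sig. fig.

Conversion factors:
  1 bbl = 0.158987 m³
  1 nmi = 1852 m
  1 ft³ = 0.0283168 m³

5.323 ft³

d = v × t = 31.82 × 5667 = 180324 m
102.7 nmi/bbl → 1.19633×10⁶ m/m³
V = d / (distance per unit fuel) = 180324 / 1.19633×10⁶ = 0.150731 m³
In ft³: 0.150731 / 0.0283168 = 5.32302 ft³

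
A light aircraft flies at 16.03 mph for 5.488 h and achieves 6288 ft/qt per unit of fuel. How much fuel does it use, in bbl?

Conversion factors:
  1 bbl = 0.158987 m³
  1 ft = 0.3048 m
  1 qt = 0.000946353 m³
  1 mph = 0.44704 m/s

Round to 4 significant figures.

0.4397 bbl

16.03 mph → 7.16605 m/s
5.488 h → 19756.8 s
d = v × t = 7.16605 × 19756.8 = 141578 m
6288 ft/qt → 2.02523×10⁶ m/m³
V = d / (distance per unit fuel) = 141578 / 2.02523×10⁶ = 0.0699071 m³
In bbl: 0.0699071 / 0.158987 = 0.439703 bbl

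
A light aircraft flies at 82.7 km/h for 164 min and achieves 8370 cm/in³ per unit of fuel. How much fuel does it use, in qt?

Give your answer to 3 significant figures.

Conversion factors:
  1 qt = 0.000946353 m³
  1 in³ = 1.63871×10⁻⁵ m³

46.8 qt

82.7 km/h → 22.9722 m/s
164 min → 9840 s
d = v × t = 22.9722 × 9840 = 226046 m
8370 cm/in³ → 5.10768×10⁶ m/m³
V = d / (distance per unit fuel) = 226046 / 5.10768×10⁶ = 0.0442561 m³
In qt: 0.0442561 / 0.000946353 = 46.7649 qt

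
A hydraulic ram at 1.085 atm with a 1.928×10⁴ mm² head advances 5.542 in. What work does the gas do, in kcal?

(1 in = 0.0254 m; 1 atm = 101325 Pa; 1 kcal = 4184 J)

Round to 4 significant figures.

1.085 atm → 109938 Pa
1.928×10⁴ mm² → 0.01928 m²
F = P × A = 109938 × 0.01928 = 2119.6 N
5.542 in → 0.140767 m
W = F × d = 2119.6 × 0.140767 = 298.37 J
In kcal: 298.37 / 4184 = 0.0713121 kcal

0.07131 kcal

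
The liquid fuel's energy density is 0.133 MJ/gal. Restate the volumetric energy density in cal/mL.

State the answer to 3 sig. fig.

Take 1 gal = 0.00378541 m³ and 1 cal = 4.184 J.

0.133 MJ/gal × 1000000 J/MJ ÷ 0.00378541 m³/gal = 3.51349×10⁷ J/m³
3.51349×10⁷ J/m³ ÷ 4.184 J/cal × 10⁻⁶ m³/mL = 8.39744 cal/mL

8.40 cal/mL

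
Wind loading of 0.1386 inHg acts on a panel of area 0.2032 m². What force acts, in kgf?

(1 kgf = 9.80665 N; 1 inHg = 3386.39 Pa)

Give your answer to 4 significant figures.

9.725 kgf

0.1386 inHg × 3386.39 = 469.354 Pa
F = P × A = 469.354 Pa × 0.2032 m² = 95.3727 N
95.3727 N ÷ (9.80665 N/kgf) = 9.72531 kgf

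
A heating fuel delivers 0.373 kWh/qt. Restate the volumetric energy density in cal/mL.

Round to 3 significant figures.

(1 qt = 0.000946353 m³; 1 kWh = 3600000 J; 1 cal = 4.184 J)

339 cal/mL

0.373 kWh/qt × 3600000 J/kWh ÷ 0.000946353 m³/qt = 1.41892×10⁹ J/m³
1.41892×10⁹ J/m³ ÷ 4.184 J/cal × 10⁻⁶ m³/mL = 339.13 cal/mL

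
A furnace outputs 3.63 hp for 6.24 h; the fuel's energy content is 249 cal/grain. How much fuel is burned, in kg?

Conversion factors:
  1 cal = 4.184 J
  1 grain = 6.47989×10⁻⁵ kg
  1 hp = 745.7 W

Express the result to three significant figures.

3.78 kg

3.63 hp → 2706.89 W
6.24 h → 22464 s
E = P × t = 2706.89 × 22464 = 6.08076×10⁷ J
249 cal/grain → 1.60777×10⁷ J/kg
m = E / e_s = 6.08076×10⁷ / 1.60777×10⁷ = 3.78211 kg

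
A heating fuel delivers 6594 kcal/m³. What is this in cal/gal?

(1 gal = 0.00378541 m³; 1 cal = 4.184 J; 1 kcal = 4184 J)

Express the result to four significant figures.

6594 kcal/m³ × 4184 J/kcal = 2.75893×10⁷ J/m³
2.75893×10⁷ J/m³ ÷ 4.184 J/cal × 0.00378541 m³/gal = 24961 cal/gal

2.496×10⁴ cal/gal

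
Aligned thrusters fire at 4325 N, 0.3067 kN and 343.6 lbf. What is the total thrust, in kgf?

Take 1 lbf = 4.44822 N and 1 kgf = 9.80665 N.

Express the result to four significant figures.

4325 N (already N)
0.3067 kN × 1000 → 306.7 N
343.6 lbf × 4.44822 → 1528.41 N
Total: 4325 + 306.7 + 1528.41 = 6160.11 N
In kgf: 6160.11 / 9.80665 = 628.156 kgf

628.2 kgf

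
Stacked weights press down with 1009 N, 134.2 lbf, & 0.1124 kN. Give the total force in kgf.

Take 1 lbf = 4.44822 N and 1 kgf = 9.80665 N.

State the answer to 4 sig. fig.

1009 N (already N)
134.2 lbf × 4.44822 = 596.951 N
0.1124 kN × 1000 = 112.4 N
Sum: 1009 + 596.951 + 112.4 = 1718.35 N
In kgf: 1718.35 / 9.80665 = 175.223 kgf

175.2 kgf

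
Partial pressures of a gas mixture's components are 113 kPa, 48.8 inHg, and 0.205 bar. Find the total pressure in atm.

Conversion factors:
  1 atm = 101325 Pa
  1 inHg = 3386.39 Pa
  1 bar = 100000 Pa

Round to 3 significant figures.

2.95 atm

113 kPa × 1000 → 113000 Pa
48.8 inHg × 3386.39 → 165256 Pa
0.205 bar × 100000 → 20500 Pa
Total: 113000 + 165256 + 20500 = 298756 Pa
In atm: 298756 / 101325 = 2.94849 atm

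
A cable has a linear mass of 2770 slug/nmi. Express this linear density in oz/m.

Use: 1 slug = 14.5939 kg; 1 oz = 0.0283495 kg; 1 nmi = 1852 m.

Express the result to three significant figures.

770 oz/m

2770 slug/nmi × 14.5939 kg/slug ÷ 1852 m/nmi = 21.8278 kg/m
21.8278 kg/m ÷ 0.0283495 kg/oz = 769.954 oz/m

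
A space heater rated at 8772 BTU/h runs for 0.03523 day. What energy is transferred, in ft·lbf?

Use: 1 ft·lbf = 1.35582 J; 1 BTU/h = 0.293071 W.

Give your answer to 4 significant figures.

5.772×10⁶ ft·lbf

8772 BTU/h × 0.293071 = 2570.82 W
0.03523 day × 86400 = 3043.87 s
E = P × t = 2570.82 W × 3043.87 s = 7.82524×10⁶ J
7.82524×10⁶ J ÷ (1.35582 J/ft·lbf) = 5.77159×10⁶ ft·lbf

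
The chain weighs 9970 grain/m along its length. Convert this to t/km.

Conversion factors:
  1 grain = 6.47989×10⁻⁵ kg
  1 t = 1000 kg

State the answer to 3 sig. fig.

9970 grain/m × 6.47989×10⁻⁵ kg/grain = 0.646045 kg/m
0.646045 kg/m ÷ 1000 kg/t × 1000 m/km = 0.646045 t/km

0.646 t/km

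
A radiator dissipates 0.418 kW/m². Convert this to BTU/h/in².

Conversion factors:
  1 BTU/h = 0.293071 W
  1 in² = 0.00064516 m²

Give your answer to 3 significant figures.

0.418 kW/m² × 1000 W/kW = 418 W/m²
418 W/m² ÷ 0.293071 W/BTU/h × 0.00064516 m²/in² = 0.920176 BTU/h/in²

0.920 BTU/h/in²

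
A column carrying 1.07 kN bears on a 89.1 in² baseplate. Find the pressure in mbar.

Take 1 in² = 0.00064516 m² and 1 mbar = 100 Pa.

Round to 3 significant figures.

186 mbar

1.07 kN × 1000 = 1070 N
89.1 in² × 0.00064516 = 0.0574838 m²
P = F / A = 1070 N / 0.0574838 m² = 18613.9 Pa
18613.9 Pa ÷ (100 Pa/mbar) = 186.139 mbar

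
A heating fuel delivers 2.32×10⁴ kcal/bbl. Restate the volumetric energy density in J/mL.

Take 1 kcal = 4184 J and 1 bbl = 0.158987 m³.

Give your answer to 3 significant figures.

611 J/mL

2.32×10⁴ kcal/bbl × 4184 J/kcal ÷ 0.158987 m³/bbl = 6.10546×10⁸ J/m³
6.10546×10⁸ J/m³ × 10⁻⁶ m³/mL = 610.546 J/mL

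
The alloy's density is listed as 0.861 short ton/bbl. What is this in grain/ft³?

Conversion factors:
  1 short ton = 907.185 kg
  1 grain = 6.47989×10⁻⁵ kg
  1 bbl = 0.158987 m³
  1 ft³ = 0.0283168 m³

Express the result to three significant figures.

2.15×10⁶ grain/ft³

0.861 short ton/bbl × 907.185 kg/short ton ÷ 0.158987 m³/bbl = 4912.89 kg/m³
4912.89 kg/m³ ÷ 6.47989×10⁻⁵ kg/grain × 0.0283168 m³/ft³ = 2.14691×10⁶ grain/ft³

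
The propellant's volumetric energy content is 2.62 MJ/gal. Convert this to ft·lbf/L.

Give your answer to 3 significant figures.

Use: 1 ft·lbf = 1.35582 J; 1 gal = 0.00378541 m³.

2.62 MJ/gal × 1000000 J/MJ ÷ 0.00378541 m³/gal = 6.92131×10⁸ J/m³
6.92131×10⁸ J/m³ ÷ 1.35582 J/ft·lbf × 0.001 m³/L = 510489 ft·lbf/L

5.10×10⁵ ft·lbf/L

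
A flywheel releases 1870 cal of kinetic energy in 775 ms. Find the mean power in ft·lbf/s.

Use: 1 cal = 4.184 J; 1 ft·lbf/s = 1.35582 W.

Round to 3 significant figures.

7450 ft·lbf/s

1870 cal × 4.184 = 7824.08 J
775 ms × 0.001 = 0.775 s
P = E / t = 7824.08 J / 0.775 s = 10095.6 W
10095.6 W ÷ (1.35582 W/ft·lbf/s) = 7446.12 ft·lbf/s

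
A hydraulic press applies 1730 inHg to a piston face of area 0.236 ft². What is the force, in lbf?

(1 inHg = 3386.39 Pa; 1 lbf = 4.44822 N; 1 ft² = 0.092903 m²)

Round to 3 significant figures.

2.89×10⁴ lbf

1730 inHg × 3386.39 → 5.85845×10⁶ Pa
0.236 ft² × 0.092903 → 0.0219251 m²
F = P × A = 5.85845×10⁶ Pa × 0.0219251 m² = 128447 N
128447 N ÷ (4.44822 N/lbf) = 28876 lbf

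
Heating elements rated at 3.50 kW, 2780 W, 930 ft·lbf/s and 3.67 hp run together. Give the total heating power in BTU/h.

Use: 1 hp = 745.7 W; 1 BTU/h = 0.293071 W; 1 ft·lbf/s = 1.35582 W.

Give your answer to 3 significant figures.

3.51×10⁴ BTU/h

3.50 kW × 1000 → 3500 W
2780 W (already W)
930 ft·lbf/s × 1.35582 → 1260.91 W
3.67 hp × 745.7 → 2736.72 W
Combined: 3500 + 2780 + 1260.91 + 2736.72 = 10277.6 W
In BTU/h: 10277.6 / 0.293071 = 35068.6 BTU/h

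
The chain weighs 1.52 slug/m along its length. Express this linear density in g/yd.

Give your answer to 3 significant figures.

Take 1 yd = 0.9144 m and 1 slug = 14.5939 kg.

1.52 slug/m × 14.5939 kg/slug = 22.1827 kg/m
22.1827 kg/m ÷ 0.001 kg/g × 0.9144 m/yd = 20283.9 g/yd

2.03×10⁴ g/yd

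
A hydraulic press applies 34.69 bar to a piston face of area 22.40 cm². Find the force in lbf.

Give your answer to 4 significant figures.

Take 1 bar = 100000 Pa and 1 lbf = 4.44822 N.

1747 lbf

34.69 bar × 100000 → 3.469×10⁶ Pa
22.40 cm² × 0.0001 → 0.00224 m²
F = P × A = 3.469×10⁶ Pa × 0.00224 m² = 7770.56 N
7770.56 N ÷ (4.44822 N/lbf) = 1746.89 lbf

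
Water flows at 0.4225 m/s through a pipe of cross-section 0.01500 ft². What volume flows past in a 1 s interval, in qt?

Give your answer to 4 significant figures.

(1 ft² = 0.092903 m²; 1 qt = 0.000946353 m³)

0.6221 qt

0.01500 ft² × 0.092903 = 0.00139354 m²
V = v × A × t = 0.4225 m/s × 0.00139354 m² × 1 s = 5.88771×10⁻⁴ m³
5.88771×10⁻⁴ m³ ÷ (0.000946353 m³/qt) = 0.622147 qt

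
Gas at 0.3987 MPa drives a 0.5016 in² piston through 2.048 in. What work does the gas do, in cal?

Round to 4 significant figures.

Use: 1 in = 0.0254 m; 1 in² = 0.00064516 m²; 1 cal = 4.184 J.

0.3987 MPa → 398700 Pa
0.5016 in² → 3.23612×10⁻⁴ m²
F = P × A = 398700 × 3.23612×10⁻⁴ = 129.024 N
2.048 in → 0.0520192 m
W = F × d = 129.024 × 0.0520192 = 6.71173 J
In cal: 6.71173 / 4.184 = 1.60414 cal

1.604 cal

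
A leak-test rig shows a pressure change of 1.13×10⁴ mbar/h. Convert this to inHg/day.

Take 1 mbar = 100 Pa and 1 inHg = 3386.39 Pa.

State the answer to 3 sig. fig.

8010 inHg/day

1.13×10⁴ mbar/h × 100 Pa/mbar ÷ 3600 s/h = 313.889 Pa/s
313.889 Pa/s ÷ 3386.39 Pa/inHg × 86400 s/day = 8008.53 inHg/day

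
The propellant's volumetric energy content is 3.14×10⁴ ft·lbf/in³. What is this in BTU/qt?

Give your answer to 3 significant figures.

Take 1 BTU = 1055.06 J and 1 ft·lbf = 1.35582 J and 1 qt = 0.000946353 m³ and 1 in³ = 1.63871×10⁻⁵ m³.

3.14×10⁴ ft·lbf/in³ × 1.35582 J/ft·lbf ÷ 1.63871×10⁻⁵ m³/in³ = 2.59794×10⁹ J/m³
2.59794×10⁹ J/m³ ÷ 1055.06 J/BTU × 0.000946353 m³/qt = 2330.26 BTU/qt

2330 BTU/qt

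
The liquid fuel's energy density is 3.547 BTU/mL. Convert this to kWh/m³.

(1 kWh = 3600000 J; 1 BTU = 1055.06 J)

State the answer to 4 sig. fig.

1040 kWh/m³

3.547 BTU/mL × 1055.06 J/BTU ÷ 10⁻⁶ m³/mL = 3.7423×10⁹ J/m³
3.7423×10⁹ J/m³ ÷ 3600000 J/kWh = 1039.53 kWh/m³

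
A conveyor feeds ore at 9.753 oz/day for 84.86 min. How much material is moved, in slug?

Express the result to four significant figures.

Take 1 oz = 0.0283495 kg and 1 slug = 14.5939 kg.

9.753 oz/day → 3.20015×10⁻⁶ kg/s
84.86 min → 5091.6 s
m = ṁ × t = 3.20015×10⁻⁶ × 5091.6 = 0.0162939 kg
In slug: 0.0162939 / 14.5939 = 0.00111649 slug

0.001116 slug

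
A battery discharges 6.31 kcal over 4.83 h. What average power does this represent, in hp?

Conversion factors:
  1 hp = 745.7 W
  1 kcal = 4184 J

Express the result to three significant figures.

0.00204 hp

6.31 kcal × 4184 → 26401 J
4.83 h × 3600 → 17388 s
P = E / t = 26401 J / 17388 s = 1.51835 W
1.51835 W ÷ (745.7 W/hp) = 0.00203614 hp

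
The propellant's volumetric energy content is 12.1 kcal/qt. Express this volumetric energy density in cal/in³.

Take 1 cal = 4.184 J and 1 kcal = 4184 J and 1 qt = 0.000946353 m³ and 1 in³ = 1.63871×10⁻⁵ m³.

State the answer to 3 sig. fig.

12.1 kcal/qt × 4184 J/kcal ÷ 0.000946353 m³/qt = 5.34963×10⁷ J/m³
5.34963×10⁷ J/m³ ÷ 4.184 J/cal × 1.63871×10⁻⁵ m³/in³ = 209.524 cal/in³

210 cal/in³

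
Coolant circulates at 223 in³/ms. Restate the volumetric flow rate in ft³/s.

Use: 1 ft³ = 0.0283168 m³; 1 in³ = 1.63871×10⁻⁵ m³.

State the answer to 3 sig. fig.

223 in³/ms × 1.63871×10⁻⁵ m³/in³ ÷ 0.001 s/ms = 3.65432 m³/s
3.65432 m³/s ÷ 0.0283168 m³/ft³ = 129.051 ft³/s

129 ft³/s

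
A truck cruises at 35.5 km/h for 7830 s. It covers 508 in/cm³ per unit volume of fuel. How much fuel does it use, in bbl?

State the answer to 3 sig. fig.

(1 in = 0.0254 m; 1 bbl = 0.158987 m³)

35.5 km/h → 9.86111 m/s
d = v × t = 9.86111 × 7830 = 77212.5 m
508 in/cm³ → 1.29032×10⁷ m/m³
V = d / (distance per unit fuel) = 77212.5 / 1.29032×10⁷ = 0.00598398 m³
In bbl: 0.00598398 / 0.158987 = 0.0376382 bbl

0.0376 bbl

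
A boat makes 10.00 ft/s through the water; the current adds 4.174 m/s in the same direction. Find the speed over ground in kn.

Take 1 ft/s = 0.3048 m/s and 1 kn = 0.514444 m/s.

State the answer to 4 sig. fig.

10.00 ft/s × 0.3048 → 3.048 m/s
4.174 m/s (already m/s)
Combined: 3.048 + 4.174 = 7.222 m/s
In kn: 7.222 / 0.514444 = 14.0385 kn

14.04 kn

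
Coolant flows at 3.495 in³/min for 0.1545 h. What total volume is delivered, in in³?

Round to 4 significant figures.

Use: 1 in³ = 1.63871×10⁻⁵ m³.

3.495 in³/min → 9.54549×10⁻⁷ m³/s
0.1545 h → 556.2 s
V = Q × t = 9.54549×10⁻⁷ × 556.2 = 5.3092×10⁻⁴ m³
In in³: 5.3092×10⁻⁴ / 1.63871×10⁻⁵ = 32.3987 in³

32.40 in³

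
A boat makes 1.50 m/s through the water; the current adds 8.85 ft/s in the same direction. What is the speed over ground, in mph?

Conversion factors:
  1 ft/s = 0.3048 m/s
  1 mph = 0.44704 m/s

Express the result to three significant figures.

9.39 mph

1.50 m/s (already m/s)
8.85 ft/s × 0.3048 → 2.69748 m/s
Total: 1.5 + 2.69748 = 4.19748 m/s
In mph: 4.19748 / 0.44704 = 9.3895 mph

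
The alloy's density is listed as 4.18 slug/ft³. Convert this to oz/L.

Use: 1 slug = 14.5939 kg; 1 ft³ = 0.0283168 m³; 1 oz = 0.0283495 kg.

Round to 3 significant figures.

4.18 slug/ft³ × 14.5939 kg/slug ÷ 0.0283168 m³/ft³ = 2154.29 kg/m³
2154.29 kg/m³ ÷ 0.0283495 kg/oz × 0.001 m³/L = 75.9904 oz/L

76.0 oz/L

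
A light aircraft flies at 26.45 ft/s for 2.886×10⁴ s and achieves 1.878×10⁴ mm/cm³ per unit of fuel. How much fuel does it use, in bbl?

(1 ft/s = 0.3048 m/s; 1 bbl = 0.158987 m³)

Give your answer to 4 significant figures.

0.07793 bbl

26.45 ft/s → 8.06196 m/s
d = v × t = 8.06196 × 28860 = 232668 m
1.878×10⁴ mm/cm³ → 1.878×10⁷ m/m³
V = d / (distance per unit fuel) = 232668 / 1.878×10⁷ = 0.0123891 m³
In bbl: 0.0123891 / 0.158987 = 0.0779252 bbl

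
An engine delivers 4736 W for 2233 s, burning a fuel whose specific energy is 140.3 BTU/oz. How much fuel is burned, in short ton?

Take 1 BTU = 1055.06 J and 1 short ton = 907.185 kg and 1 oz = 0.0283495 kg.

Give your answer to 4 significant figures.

E = P × t = 4736 × 2233 = 1.05755×10⁷ J
140.3 BTU/oz → 5.22143×10⁶ J/kg
m = E / e_s = 1.05755×10⁷ / 5.22143×10⁶ = 2.0254 kg
In short ton: 2.0254 / 907.185 = 0.00223262 short ton

0.002233 short ton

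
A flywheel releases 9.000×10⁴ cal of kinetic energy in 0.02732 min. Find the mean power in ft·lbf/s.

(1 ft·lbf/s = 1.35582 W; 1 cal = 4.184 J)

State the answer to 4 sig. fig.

9.000×10⁴ cal × 4.184 = 376560 J
0.02732 min × 60 = 1.6392 s
P = E / t = 376560 J / 1.6392 s = 229722 W
229722 W ÷ (1.35582 W/ft·lbf/s) = 169434 ft·lbf/s

1.694×10⁵ ft·lbf/s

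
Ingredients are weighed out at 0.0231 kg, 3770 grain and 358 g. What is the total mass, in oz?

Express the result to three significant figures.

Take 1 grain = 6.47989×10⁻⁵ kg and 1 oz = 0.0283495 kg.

22.1 oz

0.0231 kg (already kg)
3770 grain × 6.47989×10⁻⁵ → 0.244292 kg
358 g × 0.001 → 0.358 kg
Total: 0.0231 + 0.244292 + 0.358 = 0.625392 kg
In oz: 0.625392 / 0.0283495 = 22.0601 oz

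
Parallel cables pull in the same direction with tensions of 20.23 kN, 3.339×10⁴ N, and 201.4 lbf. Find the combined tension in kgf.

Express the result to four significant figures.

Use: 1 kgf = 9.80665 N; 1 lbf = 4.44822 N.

5559 kgf

20.23 kN × 1000 = 20230 N
3.339×10⁴ N (already N)
201.4 lbf × 4.44822 = 895.872 N
Sum: 20230 + 33390 + 895.872 = 54515.9 N
In kgf: 54515.9 / 9.80665 = 5559.07 kgf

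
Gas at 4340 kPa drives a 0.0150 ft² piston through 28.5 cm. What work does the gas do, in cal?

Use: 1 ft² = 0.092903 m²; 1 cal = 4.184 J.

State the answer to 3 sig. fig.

412 cal

4340 kPa → 4.34×10⁶ Pa
0.0150 ft² → 0.00139354 m²
F = P × A = 4.34×10⁶ × 0.00139354 = 6047.96 N
28.5 cm → 0.285 m
W = F × d = 6047.96 × 0.285 = 1723.67 J
In cal: 1723.67 / 4.184 = 411.967 cal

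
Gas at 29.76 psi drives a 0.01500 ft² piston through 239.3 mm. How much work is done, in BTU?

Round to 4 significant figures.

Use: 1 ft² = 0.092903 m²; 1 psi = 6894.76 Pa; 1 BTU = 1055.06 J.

29.76 psi → 205188 Pa
0.01500 ft² → 0.00139354 m²
F = P × A = 205188 × 0.00139354 = 285.938 N
239.3 mm → 0.2393 m
W = F × d = 285.938 × 0.2393 = 68.425 J
In BTU: 68.425 / 1055.06 = 0.0648541 BTU

0.06485 BTU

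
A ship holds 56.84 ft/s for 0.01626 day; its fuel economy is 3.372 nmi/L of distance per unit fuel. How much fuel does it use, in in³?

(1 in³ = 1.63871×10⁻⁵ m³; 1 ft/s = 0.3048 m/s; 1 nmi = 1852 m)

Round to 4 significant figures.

56.84 ft/s → 17.3248 m/s
0.01626 day → 1404.86 s
d = v × t = 17.3248 × 1404.86 = 24338.9 m
3.372 nmi/L → 6.24494×10⁶ m/m³
V = d / (distance per unit fuel) = 24338.9 / 6.24494×10⁶ = 0.00389738 m³
In in³: 0.00389738 / 1.63871×10⁻⁵ = 237.832 in³

237.8 in³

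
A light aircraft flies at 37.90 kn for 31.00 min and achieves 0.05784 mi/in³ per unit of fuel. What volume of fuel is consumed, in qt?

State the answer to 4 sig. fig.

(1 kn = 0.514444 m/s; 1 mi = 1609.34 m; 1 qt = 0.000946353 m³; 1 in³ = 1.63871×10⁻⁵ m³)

6.746 qt

37.90 kn → 19.4974 m/s
31.00 min → 1860 s
d = v × t = 19.4974 × 1860 = 36265.2 m
0.05784 mi/in³ → 5.68034×10⁶ m/m³
V = d / (distance per unit fuel) = 36265.2 / 5.68034×10⁶ = 0.00638434 m³
In qt: 0.00638434 / 0.000946353 = 6.74626 qt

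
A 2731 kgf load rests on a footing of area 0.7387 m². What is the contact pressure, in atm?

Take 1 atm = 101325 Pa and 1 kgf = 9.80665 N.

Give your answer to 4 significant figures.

0.3578 atm

2731 kgf × 9.80665 → 26782 N
P = F / A = 26782 N / 0.7387 m² = 36255.6 Pa
36255.6 Pa ÷ (101325 Pa/atm) = 0.357815 atm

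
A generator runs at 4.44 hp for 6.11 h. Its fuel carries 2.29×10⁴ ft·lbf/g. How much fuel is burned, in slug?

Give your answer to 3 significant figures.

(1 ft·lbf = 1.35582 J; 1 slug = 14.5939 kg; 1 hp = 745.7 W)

4.44 hp → 3310.91 W
6.11 h → 21996 s
E = P × t = 3310.91 × 21996 = 7.28268×10⁷ J
2.29×10⁴ ft·lbf/g → 3.10483×10⁷ J/kg
m = E / e_s = 7.28268×10⁷ / 3.10483×10⁷ = 2.3456 kg
In slug: 2.3456 / 14.5939 = 0.160725 slug

0.161 slug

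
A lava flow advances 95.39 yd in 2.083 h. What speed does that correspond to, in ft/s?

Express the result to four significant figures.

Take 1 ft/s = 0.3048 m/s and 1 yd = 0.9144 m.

0.03816 ft/s

95.39 yd × 0.9144 = 87.2246 m
2.083 h × 3600 = 7498.8 s
v = d / t = 87.2246 m / 7498.8 s = 0.0116318 m/s
0.0116318 m/s ÷ (0.3048 m/s/ft/s) = 0.0381621 ft/s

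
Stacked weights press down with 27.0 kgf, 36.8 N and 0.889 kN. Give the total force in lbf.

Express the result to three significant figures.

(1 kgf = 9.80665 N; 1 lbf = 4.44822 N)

27.0 kgf × 9.80665 = 264.78 N
36.8 N (already N)
0.889 kN × 1000 = 889 N
Sum: 264.78 + 36.8 + 889 = 1190.58 N
In lbf: 1190.58 / 4.44822 = 267.653 lbf

268 lbf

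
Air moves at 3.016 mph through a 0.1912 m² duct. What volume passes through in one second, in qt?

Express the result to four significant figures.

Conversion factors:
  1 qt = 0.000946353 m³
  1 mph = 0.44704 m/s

3.016 mph × 0.44704 = 1.34827 m/s
V = v × A × t = 1.34827 m/s × 0.1912 m² × 1 s = 0.257789 m³
0.257789 m³ ÷ (0.000946353 m³/qt) = 272.403 qt

272.4 qt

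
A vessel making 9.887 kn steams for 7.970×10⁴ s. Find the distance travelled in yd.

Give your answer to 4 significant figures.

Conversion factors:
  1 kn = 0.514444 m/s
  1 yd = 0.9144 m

9.887 kn × 0.514444 = 5.08631 m/s
d = v × t = 5.08631 m/s × 79700 s = 405379 m
405379 m ÷ (0.9144 m/yd) = 443328 yd

4.433×10⁵ yd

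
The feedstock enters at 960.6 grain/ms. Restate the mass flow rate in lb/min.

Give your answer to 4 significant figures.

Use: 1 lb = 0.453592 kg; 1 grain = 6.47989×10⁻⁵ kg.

960.6 grain/ms × 6.47989×10⁻⁵ kg/grain ÷ 0.001 s/ms = 62.2458 kg/s
62.2458 kg/s ÷ 0.453592 kg/lb × 60 s/min = 8233.72 lb/min

8234 lb/min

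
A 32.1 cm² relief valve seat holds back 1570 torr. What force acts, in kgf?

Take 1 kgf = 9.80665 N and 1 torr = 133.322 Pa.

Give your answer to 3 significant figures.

68.5 kgf

1570 torr × 133.322 → 209316 Pa
32.1 cm² × 0.0001 → 0.00321 m²
F = P × A = 209316 Pa × 0.00321 m² = 671.904 N
671.904 N ÷ (9.80665 N/kgf) = 68.5151 kgf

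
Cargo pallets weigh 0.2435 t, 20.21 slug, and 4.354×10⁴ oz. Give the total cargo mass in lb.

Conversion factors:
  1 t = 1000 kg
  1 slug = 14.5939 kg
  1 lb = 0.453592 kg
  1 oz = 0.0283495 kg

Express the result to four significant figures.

0.2435 t × 1000 → 243.5 kg
20.21 slug × 14.5939 → 294.943 kg
4.354×10⁴ oz × 0.0283495 → 1234.34 kg
Total: 243.5 + 294.943 + 1234.34 = 1772.78 kg
In lb: 1772.78 / 0.453592 = 3908.31 lb

3908 lb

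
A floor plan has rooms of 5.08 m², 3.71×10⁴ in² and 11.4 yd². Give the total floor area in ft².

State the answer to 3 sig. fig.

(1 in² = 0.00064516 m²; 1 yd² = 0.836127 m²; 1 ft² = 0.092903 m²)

415 ft²

5.08 m² (already m²)
3.71×10⁴ in² × 0.00064516 = 23.9354 m²
11.4 yd² × 0.836127 = 9.53185 m²
Combined: 5.08 + 23.9354 + 9.53185 = 38.5473 m²
In ft²: 38.5473 / 0.092903 = 414.92 ft²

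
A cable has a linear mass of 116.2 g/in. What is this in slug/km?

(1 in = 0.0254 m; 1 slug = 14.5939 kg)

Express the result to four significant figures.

313.5 slug/km

116.2 g/in × 0.001 kg/g ÷ 0.0254 m/in = 4.5748 kg/m
4.5748 kg/m ÷ 14.5939 kg/slug × 1000 m/km = 313.473 slug/km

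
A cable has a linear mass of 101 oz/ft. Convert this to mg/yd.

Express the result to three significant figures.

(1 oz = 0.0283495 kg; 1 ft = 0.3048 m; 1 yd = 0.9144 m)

8.59×10⁶ mg/yd

101 oz/ft × 0.0283495 kg/oz ÷ 0.3048 m/ft = 9.39403 kg/m
9.39403 kg/m ÷ 10⁻⁶ kg/mg × 0.9144 m/yd = 8.5899×10⁶ mg/yd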